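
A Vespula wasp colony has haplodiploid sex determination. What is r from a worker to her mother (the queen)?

0.5

One meiotic link between diploid queen and diploid daughter: r = 1/2.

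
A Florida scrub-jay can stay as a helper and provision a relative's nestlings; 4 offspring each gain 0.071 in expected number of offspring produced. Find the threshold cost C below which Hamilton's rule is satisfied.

0.142

r to an offspring = 1/2 (one parent–offspring link: r = (1/2)^1 = 1/2).
Hamilton's rule: n·r·B > C, so the trait is favored while C < n·r·B = 4·0.5·0.071 = 0.142.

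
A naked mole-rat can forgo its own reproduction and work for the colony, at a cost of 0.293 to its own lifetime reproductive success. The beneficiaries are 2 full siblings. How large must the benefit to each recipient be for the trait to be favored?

r to a full sibling = 0.5 (full sibs share both parents — two paths of length 2: r = 2·(1/2)^2 = 1/2).
Hamilton's rule with n recipients of equal r: n·r·B > C, so B > C/(n·r) = 0.293/(2·0.5) = 0.293.

0.293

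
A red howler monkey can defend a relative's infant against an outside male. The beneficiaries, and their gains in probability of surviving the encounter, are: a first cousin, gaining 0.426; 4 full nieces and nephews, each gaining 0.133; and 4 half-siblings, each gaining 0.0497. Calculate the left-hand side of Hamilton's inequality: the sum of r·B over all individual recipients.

r to a first cousin = 0.125 (first cousins share one grandparent pair — two paths of length 4: r = 2·(1/2)^4 = 1/8).
r to a full niece or nephew = 0.25 (full aunt/uncle↔niece/nephew: two paths of length 3 through the shared grandparent pair: r = 2·(1/2)^3 = 1/4).
r to a half-sibling = 0.25 (half-sibs share one parent — one path of length 2: r = (1/2)^2 = 1/4).
Summing one r·B term per recipient: 1·0.125·0.426 + 4·0.25·0.133 + 4·0.25·0.0497 = 0.23595.

0.23595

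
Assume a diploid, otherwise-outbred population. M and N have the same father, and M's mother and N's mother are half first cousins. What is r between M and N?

0.265625

Relatedness sums over independent paths through distinct common ancestors.
M and N are related in two ways: half-sibs through their shared father (r = 1/4) and half second cousins through their mothers (r = 1/64).
r = 1/4 + 1/64 = 17/64 = 0.265625.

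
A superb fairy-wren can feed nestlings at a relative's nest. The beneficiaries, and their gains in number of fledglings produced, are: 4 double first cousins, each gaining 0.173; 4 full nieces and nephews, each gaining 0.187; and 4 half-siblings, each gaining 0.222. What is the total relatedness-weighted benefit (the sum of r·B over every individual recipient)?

0.582

r to a double first cousin = 0.25 (double first cousins share both grandparent pairs — four paths of length 4: r = 4·(1/2)^4 = 1/4).
r to a full niece or nephew = 0.25 (full aunt/uncle↔niece/nephew: two paths of length 3 through the shared grandparent pair: r = 2·(1/2)^3 = 1/4).
r to a half-sibling = 0.25 (half-sibs share one parent — one path of length 2: r = (1/2)^2 = 1/4).
Summing one r·B term per recipient: 4·0.25·0.173 + 4·0.25·0.187 + 4·0.25·0.222 = 0.582.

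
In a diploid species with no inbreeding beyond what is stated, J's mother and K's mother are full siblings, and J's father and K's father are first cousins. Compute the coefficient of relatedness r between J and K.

With two independent routes of shared ancestry, r is the sum of the two contributions.
J and K are related in two ways: first cousins through their mothers (r = 1/8) and second cousins through their fathers (r = 1/32).
r = 1/8 + 1/32 = 5/32 = 0.15625.

0.15625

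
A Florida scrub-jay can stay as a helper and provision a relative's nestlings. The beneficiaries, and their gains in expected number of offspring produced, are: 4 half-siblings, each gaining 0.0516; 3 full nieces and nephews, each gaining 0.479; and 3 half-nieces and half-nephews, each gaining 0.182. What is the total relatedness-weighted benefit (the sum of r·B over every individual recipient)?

0.4791

r to a half-sibling = 1/4 (half-sibs share one parent — one path of length 2: r = (1/2)^2 = 1/4).
r to a full niece or nephew = 1/4 (full aunt/uncle↔niece/nephew: two paths of length 3 through the shared grandparent pair: r = 2·(1/2)^3 = 1/4).
r to a half-niece or half-nephew = 1/8 (half-aunt/uncle↔niece/nephew: one path of length 3: r = (1/2)^3 = 1/8).
Summing one r·B term per recipient: 4·0.25·0.0516 + 3·0.25·0.479 + 3·0.125·0.182 = 0.4791.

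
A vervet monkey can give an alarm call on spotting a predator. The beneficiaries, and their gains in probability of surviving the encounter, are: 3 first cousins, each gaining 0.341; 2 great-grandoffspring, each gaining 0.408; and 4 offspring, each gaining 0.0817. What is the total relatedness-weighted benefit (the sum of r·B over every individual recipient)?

0.393275

r to a first cousin = 0.125 (first cousins share one grandparent pair — two paths of length 4: r = 2·(1/2)^4 = 1/8).
r to a great-grandoffspring = 0.125 (three parent–offspring links: r = (1/2)^3 = 1/8).
r to an offspring = 1/2 (one parent–offspring link: r = (1/2)^1 = 1/2).
Summing one r·B term per recipient: 3·0.125·0.341 + 2·0.125·0.408 + 4·0.5·0.0817 = 0.393275.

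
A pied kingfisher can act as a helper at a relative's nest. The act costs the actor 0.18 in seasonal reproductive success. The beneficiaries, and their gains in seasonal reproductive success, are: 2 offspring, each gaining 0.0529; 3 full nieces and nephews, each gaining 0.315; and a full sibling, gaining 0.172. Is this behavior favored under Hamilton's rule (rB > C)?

Hamilton's rule: the trait is favored when the sum of r·B over every recipient exceeds the actor's cost C.
r to an offspring = 1/2 (one parent–offspring link: r = (1/2)^1 = 1/2).
r to a full niece or nephew = 0.25 (full aunt/uncle↔niece/nephew: two paths of length 3 through the shared grandparent pair: r = 2·(1/2)^3 = 1/4).
r to a full sibling = 0.5 (full sibs share both parents — two paths of length 2: r = 2·(1/2)^2 = 1/2).
Summing one r·B term per recipient: 2·0.5·0.0529 + 3·0.25·0.315 + 1·0.5·0.172 = 0.37515.
0.37515 > 0.18: the indirect benefit exceeds the cost.

Yes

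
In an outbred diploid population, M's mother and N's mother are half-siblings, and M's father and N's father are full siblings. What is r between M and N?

Wright's path rule: contributions from independent ancestry routes add.
M and N are related in two ways: half first cousins through their mothers (r = 1/16) and first cousins through their fathers (r = 1/8).
r = 1/16 + 1/8 = 0.1875.

0.1875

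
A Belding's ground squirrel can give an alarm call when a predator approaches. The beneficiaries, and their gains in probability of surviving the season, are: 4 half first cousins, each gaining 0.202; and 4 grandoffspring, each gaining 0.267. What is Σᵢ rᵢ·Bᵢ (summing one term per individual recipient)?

r to a half first cousin = 0.0625 (half first cousins share one grandparent — one path of length 4: r = (1/2)^4 = 1/16).
r to a grandoffspring = 0.25 (two parent–offspring links: r = (1/2)^2 = 1/4).
Summing one r·B term per recipient: 4·0.0625·0.202 + 4·0.25·0.267 = 0.3175.

0.3175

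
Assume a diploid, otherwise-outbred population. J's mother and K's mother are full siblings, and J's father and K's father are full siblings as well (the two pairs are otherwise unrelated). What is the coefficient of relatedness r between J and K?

Independent pedigree routes through distinct common ancestors add.
J and K are related in two ways: first cousins through their mothers (r = 1/8) and first cousins through their fathers (r = 1/8) — i.e. double first cousins.
r = 1/8 + 1/8 = 1/4 = 0.25.

0.25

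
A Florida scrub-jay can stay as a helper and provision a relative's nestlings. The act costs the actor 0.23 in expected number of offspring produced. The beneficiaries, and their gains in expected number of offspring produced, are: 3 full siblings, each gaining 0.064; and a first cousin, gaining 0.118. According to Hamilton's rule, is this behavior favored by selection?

No

Hamilton's rule: the trait is favored when the sum of r·B over every recipient exceeds the actor's cost C.
r to a full sibling = 1/2 (full sibs share both parents — two paths of length 2: r = 2·(1/2)^2 = 1/2).
r to a first cousin = 1/8 (first cousins share one grandparent pair — two paths of length 4: r = 2·(1/2)^4 = 1/8).
Summing one r·B term per recipient: 3·0.5·0.064 + 1·0.125·0.118 = 0.11075.
0.11075 < 0.23: the indirect benefit is less than the cost.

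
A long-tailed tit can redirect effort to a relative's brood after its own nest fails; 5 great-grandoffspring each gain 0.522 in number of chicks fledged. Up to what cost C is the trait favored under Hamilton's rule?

r to a great-grandoffspring = 1/8 (three parent–offspring links: r = (1/2)^3 = 1/8).
Hamilton's rule: n·r·B > C, so the trait is favored while C < n·r·B = 5·0.125·0.522 = 0.32625.

0.32625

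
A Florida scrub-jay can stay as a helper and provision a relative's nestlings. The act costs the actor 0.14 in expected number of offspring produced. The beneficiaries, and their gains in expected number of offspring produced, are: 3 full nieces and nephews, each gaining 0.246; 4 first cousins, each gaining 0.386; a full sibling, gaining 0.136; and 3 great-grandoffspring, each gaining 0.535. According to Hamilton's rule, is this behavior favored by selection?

Yes

Hamilton's rule: the trait is favored when the sum of r·B over every recipient exceeds the actor's cost C.
r to a full niece or nephew = 1/4 (full aunt/uncle↔niece/nephew: two paths of length 3 through the shared grandparent pair: r = 2·(1/2)^3 = 1/4).
r to a first cousin = 1/8 (first cousins share one grandparent pair — two paths of length 4: r = 2·(1/2)^4 = 1/8).
r to a full sibling = 1/2 (full sibs share both parents — two paths of length 2: r = 2·(1/2)^2 = 1/2).
r to a great-grandoffspring = 0.125 (three parent–offspring links: r = (1/2)^3 = 1/8).
Summing one r·B term per recipient: 3·0.25·0.246 + 4·0.125·0.386 + 1·0.5·0.136 + 3·0.125·0.535 = 0.646125.
0.646125 > 0.14: the indirect benefit exceeds the cost.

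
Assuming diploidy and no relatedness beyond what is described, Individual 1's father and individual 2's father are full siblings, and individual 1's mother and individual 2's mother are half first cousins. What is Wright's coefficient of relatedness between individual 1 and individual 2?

0.140625

Relatedness sums over independent paths through distinct common ancestors.
Individual 1 and individual 2 are related in two ways: first cousins through their fathers (r = 1/8) and half second cousins through their mothers (r = 1/64).
r = 1/8 + 1/64 = 0.140625.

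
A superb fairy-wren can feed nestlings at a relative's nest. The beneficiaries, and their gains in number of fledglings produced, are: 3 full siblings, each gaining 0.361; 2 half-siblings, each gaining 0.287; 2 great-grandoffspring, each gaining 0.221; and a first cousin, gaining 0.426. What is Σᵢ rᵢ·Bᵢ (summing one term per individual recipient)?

r to a full sibling = 0.5 (full sibs share both parents — two paths of length 2: r = 2·(1/2)^2 = 1/2).
r to a half-sibling = 0.25 (half-sibs share one parent — one path of length 2: r = (1/2)^2 = 1/4).
r to a great-grandoffspring = 1/8 (three parent–offspring links: r = (1/2)^3 = 1/8).
r to a first cousin = 0.125 (first cousins share one grandparent pair — two paths of length 4: r = 2·(1/2)^4 = 1/8).
Summing one r·B term per recipient: 3·0.5·0.361 + 2·0.25·0.287 + 2·0.125·0.221 + 1·0.125·0.426 = 0.7935.

0.7935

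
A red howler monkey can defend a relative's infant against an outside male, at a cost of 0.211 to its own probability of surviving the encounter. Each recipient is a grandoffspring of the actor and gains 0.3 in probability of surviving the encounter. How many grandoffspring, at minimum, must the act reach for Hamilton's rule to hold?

r to a grandoffspring = 1/4 (two parent–offspring links: r = (1/2)^2 = 1/4).
Hamilton's rule: n·r·B > C  ⇒  n > C/(r·B) = 0.211/(0.25·0.3) = 2.813.
The smallest integer exceeding 2.813 is 3.

3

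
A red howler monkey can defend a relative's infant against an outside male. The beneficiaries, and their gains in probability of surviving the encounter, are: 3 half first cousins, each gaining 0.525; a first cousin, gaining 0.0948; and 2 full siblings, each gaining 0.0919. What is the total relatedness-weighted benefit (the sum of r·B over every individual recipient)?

r to a half first cousin = 0.0625 (half first cousins share one grandparent — one path of length 4: r = (1/2)^4 = 1/16).
r to a first cousin = 1/8 (first cousins share one grandparent pair — two paths of length 4: r = 2·(1/2)^4 = 1/8).
r to a full sibling = 0.5 (full sibs share both parents — two paths of length 2: r = 2·(1/2)^2 = 1/2).
Summing one r·B term per recipient: 3·0.0625·0.525 + 1·0.125·0.0948 + 2·0.5·0.0919 = 0.2021875.

0.2021875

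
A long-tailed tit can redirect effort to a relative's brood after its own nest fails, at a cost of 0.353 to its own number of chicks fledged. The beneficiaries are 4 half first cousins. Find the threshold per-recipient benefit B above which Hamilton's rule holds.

r to a half first cousin = 1/16 (half first cousins share one grandparent — one path of length 4: r = (1/2)^4 = 1/16).
Hamilton's rule with n recipients of equal r: n·r·B > C, so B > C/(n·r) = 0.353/(4·0.0625) = 1.412.

1.412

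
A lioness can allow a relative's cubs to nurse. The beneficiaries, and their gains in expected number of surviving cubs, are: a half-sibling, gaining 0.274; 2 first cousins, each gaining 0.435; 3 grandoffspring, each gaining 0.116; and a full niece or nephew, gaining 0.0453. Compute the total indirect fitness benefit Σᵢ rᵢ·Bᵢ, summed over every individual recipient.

r to a half-sibling = 1/4 (half-sibs share one parent — one path of length 2: r = (1/2)^2 = 1/4).
r to a first cousin = 1/8 (first cousins share one grandparent pair — two paths of length 4: r = 2·(1/2)^4 = 1/8).
r to a grandoffspring = 0.25 (two parent–offspring links: r = (1/2)^2 = 1/4).
r to a full niece or nephew = 0.25 (full aunt/uncle↔niece/nephew: two paths of length 3 through the shared grandparent pair: r = 2·(1/2)^3 = 1/4).
Summing one r·B term per recipient: 1·0.25·0.274 + 2·0.125·0.435 + 3·0.25·0.116 + 1·0.25·0.0453 = 0.275575.

0.275575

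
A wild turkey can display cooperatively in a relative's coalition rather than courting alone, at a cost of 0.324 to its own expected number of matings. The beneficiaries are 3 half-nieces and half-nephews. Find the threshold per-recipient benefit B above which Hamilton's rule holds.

0.864

r to a half-niece or half-nephew = 1/8 (half-aunt/uncle↔niece/nephew: one path of length 3: r = (1/2)^3 = 1/8).
Hamilton's rule with n recipients of equal r: n·r·B > C, so B > C/(n·r) = 0.324/(3·0.125) = 0.864.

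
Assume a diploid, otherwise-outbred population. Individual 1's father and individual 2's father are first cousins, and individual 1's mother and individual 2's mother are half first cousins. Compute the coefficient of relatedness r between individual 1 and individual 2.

Wright's path rule: contributions from independent ancestry routes add.
Individual 1 and individual 2 are related in two ways: second cousins through their fathers (r = 1/32) and half second cousins through their mothers (r = 1/64).
r = 1/32 + 1/64 = 0.046875.

0.046875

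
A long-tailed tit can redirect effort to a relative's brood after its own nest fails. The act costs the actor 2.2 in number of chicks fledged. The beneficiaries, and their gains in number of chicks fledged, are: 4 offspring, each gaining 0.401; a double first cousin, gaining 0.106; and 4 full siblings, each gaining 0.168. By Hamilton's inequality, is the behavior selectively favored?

No

Hamilton's rule: the trait is favored when the sum of r·B over every recipient exceeds the actor's cost C.
r to an offspring = 1/2 (one parent–offspring link: r = (1/2)^1 = 1/2).
r to a double first cousin = 0.25 (double first cousins share both grandparent pairs — four paths of length 4: r = 4·(1/2)^4 = 1/4).
r to a full sibling = 0.5 (full sibs share both parents — two paths of length 2: r = 2·(1/2)^2 = 1/2).
Summing one r·B term per recipient: 4·0.5·0.401 + 1·0.25·0.106 + 4·0.5·0.168 = 1.1645.
1.1645 < 2.2: the indirect benefit is less than the cost.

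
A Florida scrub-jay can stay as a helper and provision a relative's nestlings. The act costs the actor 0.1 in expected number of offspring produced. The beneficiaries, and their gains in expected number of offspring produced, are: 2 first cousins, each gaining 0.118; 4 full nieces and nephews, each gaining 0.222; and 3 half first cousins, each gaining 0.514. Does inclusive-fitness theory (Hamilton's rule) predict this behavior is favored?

Hamilton's rule: the trait is favored when the sum of r·B over every recipient exceeds the actor's cost C.
r to a first cousin = 0.125 (first cousins share one grandparent pair — two paths of length 4: r = 2·(1/2)^4 = 1/8).
r to a full niece or nephew = 0.25 (full aunt/uncle↔niece/nephew: two paths of length 3 through the shared grandparent pair: r = 2·(1/2)^3 = 1/4).
r to a half first cousin = 0.0625 (half first cousins share one grandparent — one path of length 4: r = (1/2)^4 = 1/16).
Summing one r·B term per recipient: 2·0.125·0.118 + 4·0.25·0.222 + 3·0.0625·0.514 = 0.347875.
0.347875 > 0.1: the indirect benefit exceeds the cost.

Yes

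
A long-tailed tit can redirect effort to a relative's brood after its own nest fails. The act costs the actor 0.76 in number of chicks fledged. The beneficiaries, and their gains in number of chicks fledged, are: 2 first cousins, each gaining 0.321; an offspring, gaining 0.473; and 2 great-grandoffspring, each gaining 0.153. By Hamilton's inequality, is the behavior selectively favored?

No

Hamilton's rule: the trait is favored when the sum of r·B over every recipient exceeds the actor's cost C.
r to a first cousin = 0.125 (first cousins share one grandparent pair — two paths of length 4: r = 2·(1/2)^4 = 1/8).
r to an offspring = 1/2 (one parent–offspring link: r = (1/2)^1 = 1/2).
r to a great-grandoffspring = 1/8 (three parent–offspring links: r = (1/2)^3 = 1/8).
Summing one r·B term per recipient: 2·0.125·0.321 + 1·0.5·0.473 + 2·0.125·0.153 = 0.355.
0.355 < 0.76: the indirect benefit is less than the cost.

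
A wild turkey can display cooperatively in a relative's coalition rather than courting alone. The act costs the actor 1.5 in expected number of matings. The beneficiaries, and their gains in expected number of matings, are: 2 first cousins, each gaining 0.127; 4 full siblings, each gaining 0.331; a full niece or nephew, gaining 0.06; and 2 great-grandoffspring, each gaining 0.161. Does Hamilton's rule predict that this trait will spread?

No

Hamilton's rule: the trait is favored when the sum of r·B over every recipient exceeds the actor's cost C.
r to a first cousin = 1/8 (first cousins share one grandparent pair — two paths of length 4: r = 2·(1/2)^4 = 1/8).
r to a full sibling = 1/2 (full sibs share both parents — two paths of length 2: r = 2·(1/2)^2 = 1/2).
r to a full niece or nephew = 0.25 (full aunt/uncle↔niece/nephew: two paths of length 3 through the shared grandparent pair: r = 2·(1/2)^3 = 1/4).
r to a great-grandoffspring = 0.125 (three parent–offspring links: r = (1/2)^3 = 1/8).
Summing one r·B term per recipient: 2·0.125·0.127 + 4·0.5·0.331 + 1·0.25·0.06 + 2·0.125·0.161 = 0.749.
0.749 < 1.5: the indirect benefit is less than the cost.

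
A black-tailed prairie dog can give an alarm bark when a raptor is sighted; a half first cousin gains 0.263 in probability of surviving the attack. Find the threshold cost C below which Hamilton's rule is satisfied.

r to a half first cousin = 0.0625 (half first cousins share one grandparent — one path of length 4: r = (1/2)^4 = 1/16).
Hamilton's rule: n·r·B > C, so the trait is favored while C < n·r·B = 1·0.0625·0.263 = 0.0164375.

0.0164375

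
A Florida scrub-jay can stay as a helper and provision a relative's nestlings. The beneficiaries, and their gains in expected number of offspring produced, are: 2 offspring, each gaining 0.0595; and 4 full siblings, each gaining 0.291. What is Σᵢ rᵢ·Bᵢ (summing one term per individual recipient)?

r to an offspring = 0.5 (one parent–offspring link: r = (1/2)^1 = 1/2).
r to a full sibling = 1/2 (full sibs share both parents — two paths of length 2: r = 2·(1/2)^2 = 1/2).
Summing one r·B term per recipient: 2·0.5·0.0595 + 4·0.5·0.291 = 0.6415.

0.6415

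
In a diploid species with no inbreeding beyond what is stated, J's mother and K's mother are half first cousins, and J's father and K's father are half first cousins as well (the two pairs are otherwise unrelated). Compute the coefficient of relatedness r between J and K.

Wright's path rule: contributions from independent ancestry routes add.
J and K are related in two ways: half second cousins through their mothers (r = 1/64) and half second cousins through their fathers (r = 1/64).
r = 1/64 + 1/64 = 0.03125.

0.03125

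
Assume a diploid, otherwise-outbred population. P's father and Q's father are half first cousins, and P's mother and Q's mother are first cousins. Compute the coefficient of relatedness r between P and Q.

With two independent routes of shared ancestry, r is the sum of the two contributions.
P and Q are related in two ways: half second cousins through their fathers (r = 1/64) and second cousins through their mothers (r = 1/32).
r = 1/64 + 1/32 = 0.046875.

0.046875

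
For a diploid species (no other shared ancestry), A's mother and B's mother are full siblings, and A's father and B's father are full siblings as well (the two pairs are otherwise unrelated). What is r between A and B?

0.25

Wright's path rule: contributions from independent ancestry routes add.
A and B are related in two ways: first cousins through their mothers (r = 1/8) and first cousins through their fathers (r = 1/8) — i.e. double first cousins.
r = 1/8 + 1/8 = 1/4 = 0.25.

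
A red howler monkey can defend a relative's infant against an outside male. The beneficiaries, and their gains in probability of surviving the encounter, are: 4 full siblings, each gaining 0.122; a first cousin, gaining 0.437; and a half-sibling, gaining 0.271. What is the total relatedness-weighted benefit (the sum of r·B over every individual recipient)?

r to a full sibling = 1/2 (full sibs share both parents — two paths of length 2: r = 2·(1/2)^2 = 1/2).
r to a first cousin = 1/8 (first cousins share one grandparent pair — two paths of length 4: r = 2·(1/2)^4 = 1/8).
r to a half-sibling = 1/4 (half-sibs share one parent — one path of length 2: r = (1/2)^2 = 1/4).
Summing one r·B term per recipient: 4·0.5·0.122 + 1·0.125·0.437 + 1·0.25·0.271 = 0.366375.

0.366375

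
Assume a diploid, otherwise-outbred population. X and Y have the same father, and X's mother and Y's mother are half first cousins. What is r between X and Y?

0.265625

With two independent routes of shared ancestry, r is the sum of the two contributions.
X and Y are related in two ways: half-sibs through their shared father (r = 1/4) and half second cousins through their mothers (r = 1/64).
r = 1/4 + 1/64 = 0.265625.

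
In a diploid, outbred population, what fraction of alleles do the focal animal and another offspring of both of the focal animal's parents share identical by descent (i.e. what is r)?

Each parent–offspring link contributes a factor of 1/2, and independent paths through distinct common ancestors add.
Full sibs share both parents — two paths of length 2: r = 2·(1/2)^2 = 1/2.

0.5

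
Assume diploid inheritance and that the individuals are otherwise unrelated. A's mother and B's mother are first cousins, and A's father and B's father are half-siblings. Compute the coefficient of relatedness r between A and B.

0.09375

Wright's path rule: contributions from independent ancestry routes add.
A and B are related in two ways: second cousins through their mothers (r = 1/32) and half first cousins through their fathers (r = 1/16).
r = 1/32 + 1/16 = 3/32 = 0.09375.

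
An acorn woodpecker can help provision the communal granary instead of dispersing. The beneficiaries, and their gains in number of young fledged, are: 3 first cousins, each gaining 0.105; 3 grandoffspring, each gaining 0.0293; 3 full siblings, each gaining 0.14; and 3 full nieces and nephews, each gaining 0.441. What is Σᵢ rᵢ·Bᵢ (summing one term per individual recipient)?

0.6021

r to a first cousin = 1/8 (first cousins share one grandparent pair — two paths of length 4: r = 2·(1/2)^4 = 1/8).
r to a grandoffspring = 1/4 (two parent–offspring links: r = (1/2)^2 = 1/4).
r to a full sibling = 1/2 (full sibs share both parents — two paths of length 2: r = 2·(1/2)^2 = 1/2).
r to a full niece or nephew = 1/4 (full aunt/uncle↔niece/nephew: two paths of length 3 through the shared grandparent pair: r = 2·(1/2)^3 = 1/4).
Summing one r·B term per recipient: 3·0.125·0.105 + 3·0.25·0.0293 + 3·0.5·0.14 + 3·0.25·0.441 = 0.6021.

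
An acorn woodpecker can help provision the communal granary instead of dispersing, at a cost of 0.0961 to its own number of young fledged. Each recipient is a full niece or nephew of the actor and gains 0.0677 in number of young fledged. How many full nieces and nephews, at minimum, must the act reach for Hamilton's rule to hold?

6

r to a full niece or nephew = 1/4 (full aunt/uncle↔niece/nephew: two paths of length 3 through the shared grandparent pair: r = 2·(1/2)^3 = 1/4).
Hamilton's rule: n·r·B > C  ⇒  n > C/(r·B) = 0.0961/(0.25·0.0677) = 5.678.
The smallest integer exceeding 5.678 is 6.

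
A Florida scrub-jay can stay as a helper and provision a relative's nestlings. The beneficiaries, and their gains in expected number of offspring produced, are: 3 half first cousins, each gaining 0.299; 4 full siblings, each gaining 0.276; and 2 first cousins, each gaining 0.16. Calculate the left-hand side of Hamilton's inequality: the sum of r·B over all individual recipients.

r to a half first cousin = 1/16 (half first cousins share one grandparent — one path of length 4: r = (1/2)^4 = 1/16).
r to a full sibling = 1/2 (full sibs share both parents — two paths of length 2: r = 2·(1/2)^2 = 1/2).
r to a first cousin = 1/8 (first cousins share one grandparent pair — two paths of length 4: r = 2·(1/2)^4 = 1/8).
Summing one r·B term per recipient: 3·0.0625·0.299 + 4·0.5·0.276 + 2·0.125·0.16 = 0.6480625.

0.6480625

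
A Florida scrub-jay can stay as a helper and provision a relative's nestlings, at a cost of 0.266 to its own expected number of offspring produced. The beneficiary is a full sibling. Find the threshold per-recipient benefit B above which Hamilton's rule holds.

0.532

r to a full sibling = 1/2 (full sibs share both parents — two paths of length 2: r = 2·(1/2)^2 = 1/2).
Hamilton's rule with n recipients of equal r: n·r·B > C, so B > C/(n·r) = 0.266/(1·0.5) = 0.532.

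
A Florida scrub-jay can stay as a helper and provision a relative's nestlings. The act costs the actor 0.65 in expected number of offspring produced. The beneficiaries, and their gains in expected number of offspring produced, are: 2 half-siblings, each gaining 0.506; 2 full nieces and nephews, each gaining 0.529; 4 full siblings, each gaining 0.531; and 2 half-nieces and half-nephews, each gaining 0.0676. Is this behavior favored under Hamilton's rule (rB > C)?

Yes

Hamilton's rule: the trait is favored when the sum of r·B over every recipient exceeds the actor's cost C.
r to a half-sibling = 1/4 (half-sibs share one parent — one path of length 2: r = (1/2)^2 = 1/4).
r to a full niece or nephew = 0.25 (full aunt/uncle↔niece/nephew: two paths of length 3 through the shared grandparent pair: r = 2·(1/2)^3 = 1/4).
r to a full sibling = 0.5 (full sibs share both parents — two paths of length 2: r = 2·(1/2)^2 = 1/2).
r to a half-niece or half-nephew = 1/8 (half-aunt/uncle↔niece/nephew: one path of length 3: r = (1/2)^3 = 1/8).
Summing one r·B term per recipient: 2·0.25·0.506 + 2·0.25·0.529 + 4·0.5·0.531 + 2·0.125·0.0676 = 1.5964.
1.5964 > 0.65: the indirect benefit exceeds the cost.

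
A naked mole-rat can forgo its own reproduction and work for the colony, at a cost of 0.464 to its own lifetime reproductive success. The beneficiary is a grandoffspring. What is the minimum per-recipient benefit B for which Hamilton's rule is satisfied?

r to a grandoffspring = 1/4 (two parent–offspring links: r = (1/2)^2 = 1/4).
Hamilton's rule with n recipients of equal r: n·r·B > C, so B > C/(n·r) = 0.464/(1·0.25) = 1.856.

1.856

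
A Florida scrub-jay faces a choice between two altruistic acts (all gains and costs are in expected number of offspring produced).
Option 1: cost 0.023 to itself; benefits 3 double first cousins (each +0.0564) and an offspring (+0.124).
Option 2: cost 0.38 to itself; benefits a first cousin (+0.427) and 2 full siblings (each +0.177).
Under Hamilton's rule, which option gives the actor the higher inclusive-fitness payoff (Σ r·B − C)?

Option 1: r to a double first cousin = 0.25.
Option 1: r to an offspring = 0.5.
Option 1: Σ r·B − C = (3·0.25·0.0564 + 1·0.5·0.124) − 0.023 = 0.0813.
Option 2: r to a first cousin = 0.125.
Option 2: r to a full sibling = 0.5.
Option 2: Σ r·B − C = (1·0.125·0.427 + 2·0.5·0.177) − 0.38 = -0.149625.
Option 1 has the higher net inclusive-fitness payoff.

Option 1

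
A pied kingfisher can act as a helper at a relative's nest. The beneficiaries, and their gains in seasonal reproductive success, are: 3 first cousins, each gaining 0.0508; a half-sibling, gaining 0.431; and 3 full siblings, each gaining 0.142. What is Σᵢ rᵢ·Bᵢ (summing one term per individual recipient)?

r to a first cousin = 0.125 (first cousins share one grandparent pair — two paths of length 4: r = 2·(1/2)^4 = 1/8).
r to a half-sibling = 1/4 (half-sibs share one parent — one path of length 2: r = (1/2)^2 = 1/4).
r to a full sibling = 1/2 (full sibs share both parents — two paths of length 2: r = 2·(1/2)^2 = 1/2).
Summing one r·B term per recipient: 3·0.125·0.0508 + 1·0.25·0.431 + 3·0.5·0.142 = 0.3398.

0.3398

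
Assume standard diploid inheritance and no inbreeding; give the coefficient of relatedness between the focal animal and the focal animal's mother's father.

0.25

Each parent–offspring link contributes a factor of 1/2, and independent paths through distinct common ancestors add.
Two parent–offspring links: r = (1/2)^2 = 1/4.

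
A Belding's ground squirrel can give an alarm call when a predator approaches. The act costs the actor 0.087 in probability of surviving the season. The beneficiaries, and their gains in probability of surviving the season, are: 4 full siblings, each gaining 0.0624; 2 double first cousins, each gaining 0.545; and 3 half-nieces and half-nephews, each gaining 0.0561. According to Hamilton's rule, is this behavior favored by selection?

Hamilton's rule: the trait is favored when the sum of r·B over every recipient exceeds the actor's cost C.
r to a full sibling = 0.5 (full sibs share both parents — two paths of length 2: r = 2·(1/2)^2 = 1/2).
r to a double first cousin = 0.25 (double first cousins share both grandparent pairs — four paths of length 4: r = 4·(1/2)^4 = 1/4).
r to a half-niece or half-nephew = 0.125 (half-aunt/uncle↔niece/nephew: one path of length 3: r = (1/2)^3 = 1/8).
Summing one r·B term per recipient: 4·0.5·0.0624 + 2·0.25·0.545 + 3·0.125·0.0561 = 0.4183375.
0.4183375 > 0.087: the indirect benefit exceeds the cost.

Yes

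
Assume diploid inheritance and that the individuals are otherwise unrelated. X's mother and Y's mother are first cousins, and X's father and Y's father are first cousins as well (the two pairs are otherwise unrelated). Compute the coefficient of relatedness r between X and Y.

Independent pedigree routes through distinct common ancestors add.
X and Y are related in two ways: second cousins through their mothers (r = 1/32) and second cousins through their fathers (r = 1/32).
r = 1/32 + 1/32 = 0.0625.

0.0625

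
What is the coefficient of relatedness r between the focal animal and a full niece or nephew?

Full aunt/uncle↔niece/nephew: two paths of length 3 through the shared grandparent pair: r = 2·(1/2)^3 = 1/4.

0.25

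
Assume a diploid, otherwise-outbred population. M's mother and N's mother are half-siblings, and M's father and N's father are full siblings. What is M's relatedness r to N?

Relatedness sums over independent paths through distinct common ancestors.
M and N are related in two ways: half first cousins through their mothers (r = 1/16) and first cousins through their fathers (r = 1/8).
r = 1/16 + 1/8 = 0.1875.

0.1875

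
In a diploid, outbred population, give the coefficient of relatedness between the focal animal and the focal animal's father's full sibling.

Each parent–offspring link contributes a factor of 1/2, and independent paths through distinct common ancestors add.
Full aunt/uncle↔niece/nephew: two paths of length 3 through the shared grandparent pair: r = 2·(1/2)^3 = 1/4.

0.25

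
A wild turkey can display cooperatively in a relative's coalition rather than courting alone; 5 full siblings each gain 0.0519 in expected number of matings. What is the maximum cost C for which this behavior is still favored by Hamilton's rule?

r to a full sibling = 1/2 (full sibs share both parents — two paths of length 2: r = 2·(1/2)^2 = 1/2).
Hamilton's rule: n·r·B > C, so the trait is favored while C < n·r·B = 5·0.5·0.0519 = 0.12975.

0.12975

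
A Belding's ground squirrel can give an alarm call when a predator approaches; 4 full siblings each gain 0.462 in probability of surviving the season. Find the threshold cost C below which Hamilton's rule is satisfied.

0.924

r to a full sibling = 0.5 (full sibs share both parents — two paths of length 2: r = 2·(1/2)^2 = 1/2).
Hamilton's rule: n·r·B > C, so the trait is favored while C < n·r·B = 4·0.5·0.462 = 0.924.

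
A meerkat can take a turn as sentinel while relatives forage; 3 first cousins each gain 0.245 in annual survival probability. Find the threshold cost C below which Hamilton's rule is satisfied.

0.091875

r to a first cousin = 0.125 (first cousins share one grandparent pair — two paths of length 4: r = 2·(1/2)^4 = 1/8).
Hamilton's rule: n·r·B > C, so the trait is favored while C < n·r·B = 3·0.125·0.245 = 0.091875.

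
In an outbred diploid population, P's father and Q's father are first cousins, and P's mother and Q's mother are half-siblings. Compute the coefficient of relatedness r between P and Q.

Relatedness sums over independent paths through distinct common ancestors.
P and Q are related in two ways: second cousins through their fathers (r = 1/32) and half first cousins through their mothers (r = 1/16).
r = 1/32 + 1/16 = 0.09375.

0.09375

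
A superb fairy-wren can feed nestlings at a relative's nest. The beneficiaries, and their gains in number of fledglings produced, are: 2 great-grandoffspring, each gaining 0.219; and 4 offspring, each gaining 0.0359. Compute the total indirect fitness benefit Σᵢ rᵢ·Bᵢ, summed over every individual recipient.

0.12655

r to a great-grandoffspring = 1/8 (three parent–offspring links: r = (1/2)^3 = 1/8).
r to an offspring = 1/2 (one parent–offspring link: r = (1/2)^1 = 1/2).
Summing one r·B term per recipient: 2·0.125·0.219 + 4·0.5·0.0359 = 0.12655.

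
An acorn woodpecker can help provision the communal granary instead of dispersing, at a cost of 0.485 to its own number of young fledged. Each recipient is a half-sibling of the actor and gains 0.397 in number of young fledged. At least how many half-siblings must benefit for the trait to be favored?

5

r to a half-sibling = 0.25 (half-sibs share one parent — one path of length 2: r = (1/2)^2 = 1/4).
Hamilton's rule: n·r·B > C  ⇒  n > C/(r·B) = 0.485/(0.25·0.397) = 4.887.
The smallest integer exceeding 4.887 is 5.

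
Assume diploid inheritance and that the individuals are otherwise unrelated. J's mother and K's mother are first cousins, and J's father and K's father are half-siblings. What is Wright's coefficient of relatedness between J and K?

Independent pedigree routes through distinct common ancestors add.
J and K are related in two ways: second cousins through their mothers (r = 1/32) and half first cousins through their fathers (r = 1/16).
r = 1/32 + 1/16 = 0.09375.

0.09375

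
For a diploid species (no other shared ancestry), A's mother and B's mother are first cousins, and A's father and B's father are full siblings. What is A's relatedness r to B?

Independent pedigree routes through distinct common ancestors add.
A and B are related in two ways: second cousins through their mothers (r = 1/32) and first cousins through their fathers (r = 1/8).
r = 1/32 + 1/8 = 0.15625.

0.15625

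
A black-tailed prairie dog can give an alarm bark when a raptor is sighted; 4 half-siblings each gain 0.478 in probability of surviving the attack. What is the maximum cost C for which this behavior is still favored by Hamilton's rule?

r to a half-sibling = 1/4 (half-sibs share one parent — one path of length 2: r = (1/2)^2 = 1/4).
Hamilton's rule: n·r·B > C, so the trait is favored while C < n·r·B = 4·0.25·0.478 = 0.478.

0.478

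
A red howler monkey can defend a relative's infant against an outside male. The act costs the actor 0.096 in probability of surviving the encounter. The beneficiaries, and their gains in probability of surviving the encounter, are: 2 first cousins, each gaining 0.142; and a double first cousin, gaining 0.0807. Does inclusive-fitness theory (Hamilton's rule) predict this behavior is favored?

Hamilton's rule: the trait is favored when the sum of r·B over every recipient exceeds the actor's cost C.
r to a first cousin = 1/8 (first cousins share one grandparent pair — two paths of length 4: r = 2·(1/2)^4 = 1/8).
r to a double first cousin = 1/4 (double first cousins share both grandparent pairs — four paths of length 4: r = 4·(1/2)^4 = 1/4).
Summing one r·B term per recipient: 2·0.125·0.142 + 1·0.25·0.0807 = 0.055675.
0.055675 < 0.096: the indirect benefit is less than the cost.

No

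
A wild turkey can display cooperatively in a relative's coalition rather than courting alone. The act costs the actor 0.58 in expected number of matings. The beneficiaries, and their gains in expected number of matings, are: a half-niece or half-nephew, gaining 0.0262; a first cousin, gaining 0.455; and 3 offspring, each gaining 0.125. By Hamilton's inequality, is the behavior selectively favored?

Hamilton's rule: the trait is favored when the sum of r·B over every recipient exceeds the actor's cost C.
r to a half-niece or half-nephew = 1/8 (half-aunt/uncle↔niece/nephew: one path of length 3: r = (1/2)^3 = 1/8).
r to a first cousin = 1/8 (first cousins share one grandparent pair — two paths of length 4: r = 2·(1/2)^4 = 1/8).
r to an offspring = 1/2 (one parent–offspring link: r = (1/2)^1 = 1/2).
Summing one r·B term per recipient: 1·0.125·0.0262 + 1·0.125·0.455 + 3·0.5·0.125 = 0.24765.
0.24765 < 0.58: the indirect benefit is less than the cost.

No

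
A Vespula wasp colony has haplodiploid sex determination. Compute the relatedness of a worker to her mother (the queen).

One meiotic link between diploid queen and diploid daughter: r = 1/2.

0.5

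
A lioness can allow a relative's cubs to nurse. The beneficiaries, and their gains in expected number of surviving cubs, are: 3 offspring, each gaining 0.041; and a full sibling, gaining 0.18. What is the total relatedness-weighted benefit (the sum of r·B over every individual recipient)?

r to an offspring = 0.5 (one parent–offspring link: r = (1/2)^1 = 1/2).
r to a full sibling = 0.5 (full sibs share both parents — two paths of length 2: r = 2·(1/2)^2 = 1/2).
Summing one r·B term per recipient: 3·0.5·0.041 + 1·0.5·0.18 = 0.1515.

0.1515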